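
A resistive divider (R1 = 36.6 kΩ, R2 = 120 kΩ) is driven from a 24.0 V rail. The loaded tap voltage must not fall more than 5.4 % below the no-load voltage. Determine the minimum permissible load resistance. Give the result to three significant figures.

Output resistance R_th = R1‖R2 = (36.6 × 120)/156.6 = 28.05 kΩ.
The fractional drop is R_th/(R_th + R_L); requiring this ≤ 0.0540 gives R_L ≥ R_th(1/0.0540 − 1) = 28.05 × 17.52 = 491 kΩ.

R_L(min) ≈ 491 kΩ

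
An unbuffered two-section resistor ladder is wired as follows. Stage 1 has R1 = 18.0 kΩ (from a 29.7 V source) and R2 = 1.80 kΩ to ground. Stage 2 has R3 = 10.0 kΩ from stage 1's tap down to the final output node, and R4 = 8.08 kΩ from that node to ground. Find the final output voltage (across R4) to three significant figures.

Stage 2 presents R3+R4 = 18.08 kΩ as a load on stage 1's tap.
Stage 1's lower leg becomes R2‖(R3+R4) = 1.637 kΩ, so V_mid = 29.7 × 1.637/19.64 = 2.476 V.
Stage 2 is itself unloaded: V_out = V_mid × R4/(R3+R4) = 2.476 × 8.08/18.08 = 1.11 V.

V_out ≈ 1.11 V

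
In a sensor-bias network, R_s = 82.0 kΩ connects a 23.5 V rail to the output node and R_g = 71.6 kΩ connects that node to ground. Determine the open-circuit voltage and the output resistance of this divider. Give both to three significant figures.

V_th = 11.0 V, R_th = 38.2 kΩ

V_th is the open-circuit tap voltage: 23.5 × 71.6/(82.0 + 71.6) = 11.0 V.
With the supply zeroed, R_s and R_g appear in parallel from the tap: R_th = R_s‖R_g = (82.0 × 71.6)/153.6 = 38.2 kΩ.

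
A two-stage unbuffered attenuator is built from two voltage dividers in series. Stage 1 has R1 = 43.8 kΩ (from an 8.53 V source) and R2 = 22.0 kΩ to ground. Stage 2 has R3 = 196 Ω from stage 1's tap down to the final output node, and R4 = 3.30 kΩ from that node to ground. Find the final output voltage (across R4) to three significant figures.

Stage 2 presents R3+R4 = 3496 Ω as a load on stage 1's tap.
Stage 1's lower leg becomes R2‖(R3+R4) = 3017 Ω, so V_mid = 8.53 × 3017/46820 = 0.5496 V.
Stage 2 is itself unloaded: V_out = V_mid × R4/(R3+R4) = 0.5496 × 3300/3496 = 0.519 V.

V_out ≈ 0.519 V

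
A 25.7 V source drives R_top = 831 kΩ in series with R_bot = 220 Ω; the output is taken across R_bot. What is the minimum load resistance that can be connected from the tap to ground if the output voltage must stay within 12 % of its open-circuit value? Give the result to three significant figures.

R_L(min) ≈ 1.61 kΩ

Output resistance R_th = R_top‖R_bot = (831000 × 220)/831200 = 219.9 Ω.
The fractional drop is R_th/(R_th + R_L); requiring this ≤ 0.120 gives R_L ≥ R_th(1/0.120 − 1) = 219.9 × 7.333 = 1.61 kΩ.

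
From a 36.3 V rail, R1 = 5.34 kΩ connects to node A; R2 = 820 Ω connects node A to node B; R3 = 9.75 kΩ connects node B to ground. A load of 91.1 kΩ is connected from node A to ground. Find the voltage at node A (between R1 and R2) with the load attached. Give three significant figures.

Below node A the series string R2+R3 = 10570 Ω sits in parallel with the 91100 Ω load: 9471 Ω.
V_A = 36.3 × 9471/(5340 + 9471) = 23.2 V.

V ≈ 23.2 V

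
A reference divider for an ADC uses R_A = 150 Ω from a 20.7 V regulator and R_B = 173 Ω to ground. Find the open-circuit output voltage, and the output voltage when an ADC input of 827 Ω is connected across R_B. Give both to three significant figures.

Unloaded: 11.1 V; loaded: 10.1 V

Open-circuit: V = 20.7 × 173/(150 + 173) = 11.1 V.
With the load, R_B becomes R_B‖R_L = 143.1 Ω, so V = 20.7 × 143.1/293.1 = 10.1 V.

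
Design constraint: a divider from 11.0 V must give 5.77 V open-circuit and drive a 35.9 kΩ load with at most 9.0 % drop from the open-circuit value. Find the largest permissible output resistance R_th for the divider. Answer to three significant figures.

R_th ≤ 3.55 kΩ

Loading drop = R_th/(R_th + R_L) ≤ 0.0900, so R_th ≤ R_L · ε/(1−ε) = 35.9 kΩ × 0.0900/0.9100 = 3.55 kΩ.
(Any R1, R2 with R2/(R1+R2) = 0.525 and R1‖R2 ≤ 3.55 kΩ will meet the spec.)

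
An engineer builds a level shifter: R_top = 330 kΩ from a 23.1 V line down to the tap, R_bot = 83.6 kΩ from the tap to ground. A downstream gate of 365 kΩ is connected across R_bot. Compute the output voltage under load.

V_out ≈ 3.95 V

The load sits in parallel with R_bot: R_bot‖R_L = (83.6 × 365) / (83.6 + 365) = 68.02 kΩ.
V_out = 23.1 × 68.02 / (330 + 68.02) = 23.1 × 68.02/398.0 = 3.95 V.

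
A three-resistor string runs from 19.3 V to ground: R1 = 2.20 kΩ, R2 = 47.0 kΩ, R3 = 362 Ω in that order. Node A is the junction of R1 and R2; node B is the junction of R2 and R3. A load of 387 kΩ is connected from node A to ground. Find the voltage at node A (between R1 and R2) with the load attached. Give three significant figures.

V ≈ 18.3 V

Below node A the series string R2+R3 = 47360 Ω sits in parallel with the 387000 Ω load: 42200 Ω.
V_A = 19.3 × 42200/(2200 + 42200) = 18.3 V.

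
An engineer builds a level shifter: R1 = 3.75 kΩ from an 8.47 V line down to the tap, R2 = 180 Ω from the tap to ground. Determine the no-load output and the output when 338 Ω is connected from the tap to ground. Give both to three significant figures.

Unloaded: 0.388 V; loaded: 0.257 V

Open-circuit: V = 8.47 × 180/(3750 + 180) = 0.388 V.
With the load, R2 becomes R2‖R_L = 117.5 Ω, so V = 8.47 × 117.5/3867 = 0.257 V.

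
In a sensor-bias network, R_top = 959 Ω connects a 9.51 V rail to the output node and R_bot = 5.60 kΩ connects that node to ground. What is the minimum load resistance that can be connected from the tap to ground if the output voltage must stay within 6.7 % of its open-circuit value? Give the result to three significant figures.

R_L(min) ≈ 11.4 kΩ

Output resistance R_th = R_top‖R_bot = (959 × 5600)/6559 = 818.8 Ω.
The fractional drop is R_th/(R_th + R_L); requiring this ≤ 0.0670 gives R_L ≥ R_th(1/0.0670 − 1) = 818.8 × 13.93 = 11.4 kΩ.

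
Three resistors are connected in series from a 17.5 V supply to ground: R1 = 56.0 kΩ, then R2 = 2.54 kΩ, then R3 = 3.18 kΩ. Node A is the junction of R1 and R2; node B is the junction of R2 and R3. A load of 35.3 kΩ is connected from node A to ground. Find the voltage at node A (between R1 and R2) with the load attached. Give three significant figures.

Below node A the series string R2+R3 = 5.720 kΩ sits in parallel with the 35.3 kΩ load: 4.922 kΩ.
V_A = 17.5 × 4.922/(56.0 + 4.922) = 1.41 V.

V ≈ 1.41 V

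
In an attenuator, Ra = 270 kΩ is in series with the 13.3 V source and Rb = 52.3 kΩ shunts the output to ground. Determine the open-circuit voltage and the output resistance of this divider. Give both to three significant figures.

V_th = 2.16 V, R_th = 43.8 kΩ

V_th is the open-circuit tap voltage: 13.3 × 52.3/(270 + 52.3) = 2.16 V.
With the supply zeroed, Ra and Rb appear in parallel from the tap: R_th = Ra‖Rb = (270 × 52.3)/322.3 = 43.8 kΩ.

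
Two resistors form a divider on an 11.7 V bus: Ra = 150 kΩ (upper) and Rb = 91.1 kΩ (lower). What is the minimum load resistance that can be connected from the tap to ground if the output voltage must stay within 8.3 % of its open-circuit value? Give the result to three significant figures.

R_L(min) ≈ 626 kΩ

Output resistance R_th = Ra‖Rb = (150 × 91.1)/241.1 = 56.68 kΩ.
The fractional drop is R_th/(R_th + R_L); requiring this ≤ 0.0830 gives R_L ≥ R_th(1/0.0830 − 1) = 56.68 × 11.05 = 626 kΩ.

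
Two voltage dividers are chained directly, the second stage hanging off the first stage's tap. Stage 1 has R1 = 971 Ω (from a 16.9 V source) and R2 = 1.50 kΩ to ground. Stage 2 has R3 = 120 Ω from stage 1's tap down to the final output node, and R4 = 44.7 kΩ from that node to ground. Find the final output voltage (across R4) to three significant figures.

V_out ≈ 10.1 V

Stage 2 presents R3+R4 = 44820 Ω as a load on stage 1's tap.
Stage 1's lower leg becomes R2‖(R3+R4) = 1451 Ω, so V_mid = 16.9 × 1451/2422 = 10.13 V.
Stage 2 is itself unloaded: V_out = V_mid × R4/(R3+R4) = 10.13 × 44700/44820 = 10.1 V.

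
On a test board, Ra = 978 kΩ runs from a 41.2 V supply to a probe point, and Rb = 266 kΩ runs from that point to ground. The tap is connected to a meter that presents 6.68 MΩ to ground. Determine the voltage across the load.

The load sits in parallel with Rb: Rb‖R_L = (266 × 6680) / (266 + 6680) = 255.8 kΩ.
V_out = 41.2 × 255.8 / (978 + 255.8) = 41.2 × 255.8/1234 = 8.54 V.
(Unloaded it would have been 8.81 V.)

V_out ≈ 8.54 V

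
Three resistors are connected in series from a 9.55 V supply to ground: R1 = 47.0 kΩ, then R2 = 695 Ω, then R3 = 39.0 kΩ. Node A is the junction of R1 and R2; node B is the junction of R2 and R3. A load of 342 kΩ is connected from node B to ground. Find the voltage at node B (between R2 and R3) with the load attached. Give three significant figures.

V ≈ 4.04 V

At node B, R3 is in parallel with the load: R3‖R_L = 35010 Ω.
Below node A the resistance is R2 + (R3‖R_L) = 35700 Ω, so V_A = 9.55 × 35700/82700 = 4.123 V.
Then V_B = V_A × (R3‖R_L)/(R2 + R3‖R_L) = 4.123 × 35010/35700 = 4.04 V.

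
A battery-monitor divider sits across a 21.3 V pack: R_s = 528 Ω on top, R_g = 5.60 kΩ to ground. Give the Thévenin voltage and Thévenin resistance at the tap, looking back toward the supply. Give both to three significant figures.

V_th is the open-circuit tap voltage: 21.3 × 5600/(528 + 5600) = 19.5 V.
With the supply zeroed, R_s and R_g appear in parallel from the tap: R_th = R_s‖R_g = (528 × 5600)/6128 = 483 Ω.

V_th = 19.5 V, R_th = 483 Ω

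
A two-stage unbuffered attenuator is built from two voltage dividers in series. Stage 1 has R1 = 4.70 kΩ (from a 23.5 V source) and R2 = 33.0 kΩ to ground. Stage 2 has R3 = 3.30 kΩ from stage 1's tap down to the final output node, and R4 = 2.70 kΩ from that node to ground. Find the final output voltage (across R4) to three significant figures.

V_out ≈ 5.49 V

Stage 2 presents R3+R4 = 6.000 kΩ as a load on stage 1's tap.
Stage 1's lower leg becomes R2‖(R3+R4) = 5.077 kΩ, so V_mid = 23.5 × 5.077/9.777 = 12.20 V.
Stage 2 is itself unloaded: V_out = V_mid × R4/(R3+R4) = 12.20 × 2.70/6.000 = 5.49 V.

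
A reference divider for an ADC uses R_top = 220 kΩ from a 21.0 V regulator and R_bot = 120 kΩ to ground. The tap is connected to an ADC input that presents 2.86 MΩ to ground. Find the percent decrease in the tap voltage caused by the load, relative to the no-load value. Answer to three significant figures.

2.64 %

The divider's output (Thévenin) resistance is R_top‖R_bot = 77.65 kΩ.
Fractional drop under load = R_th/(R_th + R_L) = 77.65 / (77.65 + 2860) = 0.02643.
So the output falls by 2.64 %.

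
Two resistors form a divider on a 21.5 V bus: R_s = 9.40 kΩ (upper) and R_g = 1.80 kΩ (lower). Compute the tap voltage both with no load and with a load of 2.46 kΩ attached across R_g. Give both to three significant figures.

Open-circuit: V = 21.5 × 1.80/(9.40 + 1.80) = 3.46 V.
With the load, R_g becomes R_g‖R_L = 1.039 kΩ, so V = 21.5 × 1.039/10.44 = 2.14 V.

Unloaded: 3.46 V; loaded: 2.14 V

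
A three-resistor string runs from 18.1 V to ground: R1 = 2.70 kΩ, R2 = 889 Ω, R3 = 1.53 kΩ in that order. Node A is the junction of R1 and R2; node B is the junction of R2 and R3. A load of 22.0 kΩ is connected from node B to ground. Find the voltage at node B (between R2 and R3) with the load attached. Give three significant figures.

V ≈ 5.16 V

At node B, R3 is in parallel with the load: R3‖R_L = 1431 Ω.
Below node A the resistance is R2 + (R3‖R_L) = 2320 Ω, so V_A = 18.1 × 2320/5020 = 8.364 V.
Then V_B = V_A × (R3‖R_L)/(R2 + R3‖R_L) = 8.364 × 1431/2320 = 5.16 V.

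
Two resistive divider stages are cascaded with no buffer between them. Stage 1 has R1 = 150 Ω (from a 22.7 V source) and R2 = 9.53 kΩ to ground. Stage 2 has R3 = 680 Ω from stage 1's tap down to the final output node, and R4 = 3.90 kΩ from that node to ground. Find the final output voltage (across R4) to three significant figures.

V_out ≈ 18.4 V

Stage 2 presents R3+R4 = 4580 Ω as a load on stage 1's tap.
Stage 1's lower leg becomes R2‖(R3+R4) = 3093 Ω, so V_mid = 22.7 × 3093/3243 = 21.65 V.
Stage 2 is itself unloaded: V_out = V_mid × R4/(R3+R4) = 21.65 × 3900/4580 = 18.4 V.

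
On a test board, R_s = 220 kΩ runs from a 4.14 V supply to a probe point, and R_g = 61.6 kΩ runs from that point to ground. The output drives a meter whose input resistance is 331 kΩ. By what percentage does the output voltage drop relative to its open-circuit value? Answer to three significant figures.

12.7 %

The divider's output (Thévenin) resistance is R_s‖R_g = 48.12 kΩ.
Fractional drop under load = R_th/(R_th + R_L) = 48.12 / (48.12 + 331) = 0.1269.
So the output falls by 12.7 %.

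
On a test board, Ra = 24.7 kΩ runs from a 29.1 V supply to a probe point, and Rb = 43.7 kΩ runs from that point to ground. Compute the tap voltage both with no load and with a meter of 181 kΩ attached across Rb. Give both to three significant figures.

Open-circuit: V = 29.1 × 43.7/(24.7 + 43.7) = 18.6 V.
With the load, Rb becomes Rb‖R_L = 35.20 kΩ, so V = 29.1 × 35.20/59.90 = 17.1 V.

Unloaded: 18.6 V; loaded: 17.1 V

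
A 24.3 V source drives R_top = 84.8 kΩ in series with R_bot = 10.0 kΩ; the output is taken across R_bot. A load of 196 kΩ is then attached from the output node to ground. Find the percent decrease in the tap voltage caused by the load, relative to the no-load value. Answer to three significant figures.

4.36 %

The divider's output (Thévenin) resistance is R_top‖R_bot = 8.945 kΩ.
Fractional drop under load = R_th/(R_th + R_L) = 8.945 / (8.945 + 196) = 0.04365.
So the output falls by 4.36 %.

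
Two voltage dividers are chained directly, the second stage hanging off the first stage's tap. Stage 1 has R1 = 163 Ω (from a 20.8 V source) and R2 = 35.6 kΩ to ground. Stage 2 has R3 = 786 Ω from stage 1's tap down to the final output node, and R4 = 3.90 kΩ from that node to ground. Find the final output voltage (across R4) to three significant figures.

V_out ≈ 16.7 V

Stage 2 presents R3+R4 = 4686 Ω as a load on stage 1's tap.
Stage 1's lower leg becomes R2‖(R3+R4) = 4141 Ω, so V_mid = 20.8 × 4141/4304 = 20.01 V.
Stage 2 is itself unloaded: V_out = V_mid × R4/(R3+R4) = 20.01 × 3900/4686 = 16.7 V.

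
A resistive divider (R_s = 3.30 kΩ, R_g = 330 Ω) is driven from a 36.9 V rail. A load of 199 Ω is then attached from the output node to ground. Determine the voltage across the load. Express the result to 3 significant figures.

The load sits in parallel with R_g: R_g‖R_L = (330 × 199) / (330 + 199) = 124.1 Ω.
V_out = 36.9 × 124.1 / (3300 + 124.1) = 36.9 × 124.1/3424 = 1.34 V.

V_out ≈ 1.34 V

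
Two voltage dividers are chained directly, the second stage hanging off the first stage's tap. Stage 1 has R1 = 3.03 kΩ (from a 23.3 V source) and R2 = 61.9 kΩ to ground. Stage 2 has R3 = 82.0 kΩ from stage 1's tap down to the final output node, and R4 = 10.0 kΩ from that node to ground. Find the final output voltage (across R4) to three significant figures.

V_out ≈ 2.34 V

Stage 2 presents R3+R4 = 92.00 kΩ as a load on stage 1's tap.
Stage 1's lower leg becomes R2‖(R3+R4) = 37.00 kΩ, so V_mid = 23.3 × 37.00/40.03 = 21.54 V.
Stage 2 is itself unloaded: V_out = V_mid × R4/(R3+R4) = 21.54 × 10.0/92.00 = 2.34 V.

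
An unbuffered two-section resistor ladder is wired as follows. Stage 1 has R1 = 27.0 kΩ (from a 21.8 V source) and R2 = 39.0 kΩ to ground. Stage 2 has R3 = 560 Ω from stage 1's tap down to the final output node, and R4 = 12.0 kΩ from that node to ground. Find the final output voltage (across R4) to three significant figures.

Stage 2 presents R3+R4 = 12560 Ω as a load on stage 1's tap.
Stage 1's lower leg becomes R2‖(R3+R4) = 9500 Ω, so V_mid = 21.8 × 9500/36500 = 5.674 V.
Stage 2 is itself unloaded: V_out = V_mid × R4/(R3+R4) = 5.674 × 12000/12560 = 5.42 V.

V_out ≈ 5.42 V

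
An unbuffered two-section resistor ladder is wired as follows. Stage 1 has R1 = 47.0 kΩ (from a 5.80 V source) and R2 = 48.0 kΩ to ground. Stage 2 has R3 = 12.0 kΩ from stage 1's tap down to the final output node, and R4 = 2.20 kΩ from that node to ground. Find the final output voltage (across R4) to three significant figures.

V_out ≈ 0.170 V

Stage 2 presents R3+R4 = 14.20 kΩ as a load on stage 1's tap.
Stage 1's lower leg becomes R2‖(R3+R4) = 10.96 kΩ, so V_mid = 5.80 × 10.96/57.96 = 1.097 V.
Stage 2 is itself unloaded: V_out = V_mid × R4/(R3+R4) = 1.097 × 2.20/14.20 = 0.170 V.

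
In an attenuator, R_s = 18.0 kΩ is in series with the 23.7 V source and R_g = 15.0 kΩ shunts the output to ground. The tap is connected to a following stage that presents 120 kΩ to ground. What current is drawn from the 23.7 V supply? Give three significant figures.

R_g‖R_L = 13.33 kΩ, so the source sees R_s + R_g‖R_L = 31.33 kΩ.
I = 23.7 V / 31.33 kΩ = 0.756 mA.

I ≈ 0.756 mA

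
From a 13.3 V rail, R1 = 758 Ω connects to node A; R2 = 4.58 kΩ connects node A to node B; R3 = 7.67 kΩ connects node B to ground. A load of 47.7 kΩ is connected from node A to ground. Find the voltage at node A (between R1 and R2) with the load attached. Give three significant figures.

Below node A the series string R2+R3 = 12250 Ω sits in parallel with the 47700 Ω load: 9747 Ω.
V_A = 13.3 × 9747/(758 + 9747) = 12.3 V.

V ≈ 12.3 V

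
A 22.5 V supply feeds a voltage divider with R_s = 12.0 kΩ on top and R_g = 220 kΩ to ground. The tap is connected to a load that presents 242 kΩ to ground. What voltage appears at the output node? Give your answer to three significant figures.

The load sits in parallel with R_g: R_g‖R_L = (220 × 242) / (220 + 242) = 115.2 kΩ.
V_out = 22.5 × 115.2 / (12.0 + 115.2) = 22.5 × 115.2/127.2 = 20.4 V.
(Unloaded it would have been 21.3 V.)

V_out ≈ 20.4 V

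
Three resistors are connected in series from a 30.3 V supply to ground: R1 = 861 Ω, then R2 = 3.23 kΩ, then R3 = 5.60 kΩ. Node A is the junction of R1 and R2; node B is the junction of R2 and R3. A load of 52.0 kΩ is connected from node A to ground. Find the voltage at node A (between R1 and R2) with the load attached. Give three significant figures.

V ≈ 27.2 V

Below node A the series string R2+R3 = 8830 Ω sits in parallel with the 52000 Ω load: 7548 Ω.
V_A = 30.3 × 7548/(861 + 7548) = 27.2 V.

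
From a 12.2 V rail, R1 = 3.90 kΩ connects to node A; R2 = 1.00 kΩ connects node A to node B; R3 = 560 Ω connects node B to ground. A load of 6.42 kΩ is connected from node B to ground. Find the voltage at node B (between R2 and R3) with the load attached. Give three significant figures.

At node B, R3 is in parallel with the load: R3‖R_L = 515.1 Ω.
Below node A the resistance is R2 + (R3‖R_L) = 1515 Ω, so V_A = 12.2 × 1515/5415 = 3.413 V.
Then V_B = V_A × (R3‖R_L)/(R2 + R3‖R_L) = 3.413 × 515.1/1515 = 1.16 V.

V ≈ 1.16 V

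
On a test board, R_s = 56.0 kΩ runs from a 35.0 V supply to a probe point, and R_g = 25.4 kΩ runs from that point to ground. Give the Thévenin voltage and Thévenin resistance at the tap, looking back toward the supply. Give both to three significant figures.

V_th is the open-circuit tap voltage: 35.0 × 25.4/(56.0 + 25.4) = 10.9 V.
With the supply zeroed, R_s and R_g appear in parallel from the tap: R_th = R_s‖R_g = (56.0 × 25.4)/81.40 = 17.5 kΩ.

V_th = 10.9 V, R_th = 17.5 kΩ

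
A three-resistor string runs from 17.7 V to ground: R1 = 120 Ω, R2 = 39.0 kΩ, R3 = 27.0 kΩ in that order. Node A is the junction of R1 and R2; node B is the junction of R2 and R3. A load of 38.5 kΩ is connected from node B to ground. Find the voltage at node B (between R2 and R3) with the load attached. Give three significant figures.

V ≈ 5.11 V

At node B, R3 is in parallel with the load: R3‖R_L = 15870 Ω.
Below node A the resistance is R2 + (R3‖R_L) = 54870 Ω, so V_A = 17.7 × 54870/54990 = 17.66 V.
Then V_B = V_A × (R3‖R_L)/(R2 + R3‖R_L) = 17.66 × 15870/54870 = 5.11 V.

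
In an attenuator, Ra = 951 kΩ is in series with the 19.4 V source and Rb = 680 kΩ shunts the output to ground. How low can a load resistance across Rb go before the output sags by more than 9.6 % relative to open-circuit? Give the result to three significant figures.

Output resistance R_th = Ra‖Rb = (951 × 680)/1631 = 396.5 kΩ.
The fractional drop is R_th/(R_th + R_L); requiring this ≤ 0.0960 gives R_L ≥ R_th(1/0.0960 − 1) = 396.5 × 9.417 = 3.73 MΩ.

R_L(min) ≈ 3.73 MΩ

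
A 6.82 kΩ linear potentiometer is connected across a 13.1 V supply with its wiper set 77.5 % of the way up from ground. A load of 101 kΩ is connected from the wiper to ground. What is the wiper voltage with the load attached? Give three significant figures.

The wiper splits the pot into (1−α)R = 1.534 kΩ above and αR = 5.285 kΩ below.
Lower section ‖ load = 5.023 kΩ.
V_wiper = 13.1 × 5.023/(1.534 + 5.023) = 10.0 V.

V ≈ 10.0 V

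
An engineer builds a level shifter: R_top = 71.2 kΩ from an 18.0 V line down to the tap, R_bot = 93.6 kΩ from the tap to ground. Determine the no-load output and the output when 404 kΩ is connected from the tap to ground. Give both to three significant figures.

Open-circuit: V = 18.0 × 93.6/(71.2 + 93.6) = 10.2 V.
With the load, R_bot becomes R_bot‖R_L = 75.99 kΩ, so V = 18.0 × 75.99/147.2 = 9.29 V.

Unloaded: 10.2 V; loaded: 9.29 V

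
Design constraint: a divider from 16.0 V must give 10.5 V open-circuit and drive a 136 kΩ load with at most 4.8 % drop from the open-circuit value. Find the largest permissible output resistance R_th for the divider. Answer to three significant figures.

R_th ≤ 6.86 kΩ

Loading drop = R_th/(R_th + R_L) ≤ 0.0480, so R_th ≤ R_L · ε/(1−ε) = 136 kΩ × 0.0480/0.9520 = 6.86 kΩ.
(Any R1, R2 with R2/(R1+R2) = 0.656 and R1‖R2 ≤ 6.86 kΩ will meet the spec.)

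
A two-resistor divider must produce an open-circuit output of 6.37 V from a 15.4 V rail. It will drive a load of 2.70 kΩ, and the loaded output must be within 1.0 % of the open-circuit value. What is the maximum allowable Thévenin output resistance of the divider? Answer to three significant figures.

R_th ≤ 27.3 Ω

Loading drop = R_th/(R_th + R_L) ≤ 0.0100, so R_th ≤ R_L · ε/(1−ε) = 2.70 kΩ × 0.0100/0.9900 = 27.3 Ω.
(Any R1, R2 with R2/(R1+R2) = 0.414 and R1‖R2 ≤ 27.3 Ω will meet the spec.)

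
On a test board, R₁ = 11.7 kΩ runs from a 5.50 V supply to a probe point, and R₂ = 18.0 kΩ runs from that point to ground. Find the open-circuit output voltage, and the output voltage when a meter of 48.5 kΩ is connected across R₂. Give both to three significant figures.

Open-circuit: V = 5.50 × 18.0/(11.7 + 18.0) = 3.33 V.
With the load, R₂ becomes R₂‖R_L = 13.13 kΩ, so V = 5.50 × 13.13/24.83 = 2.91 V.

Unloaded: 3.33 V; loaded: 2.91 V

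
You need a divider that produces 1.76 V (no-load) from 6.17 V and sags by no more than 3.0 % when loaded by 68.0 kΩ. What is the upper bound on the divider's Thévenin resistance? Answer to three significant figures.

R_th ≤ 2.10 kΩ

Loading drop = R_th/(R_th + R_L) ≤ 0.0300, so R_th ≤ R_L · ε/(1−ε) = 68.0 kΩ × 0.0300/0.9700 = 2.10 kΩ.
(Any R1, R2 with R2/(R1+R2) = 0.285 and R1‖R2 ≤ 2.10 kΩ will meet the spec.)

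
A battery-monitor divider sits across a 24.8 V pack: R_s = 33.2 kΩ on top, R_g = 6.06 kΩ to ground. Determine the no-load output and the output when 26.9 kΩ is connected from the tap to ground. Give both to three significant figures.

Open-circuit: V = 24.8 × 6.06/(33.2 + 6.06) = 3.83 V.
With the load, R_g becomes R_g‖R_L = 4.946 kΩ, so V = 24.8 × 4.946/38.15 = 3.22 V.

Unloaded: 3.83 V; loaded: 3.22 V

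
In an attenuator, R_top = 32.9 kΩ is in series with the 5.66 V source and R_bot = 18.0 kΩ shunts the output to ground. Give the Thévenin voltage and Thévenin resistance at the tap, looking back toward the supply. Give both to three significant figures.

V_th = 2.00 V, R_th = 11.6 kΩ

V_th is the open-circuit tap voltage: 5.66 × 18.0/(32.9 + 18.0) = 2.00 V.
With the supply zeroed, R_top and R_bot appear in parallel from the tap: R_th = R_top‖R_bot = (32.9 × 18.0)/50.90 = 11.6 kΩ.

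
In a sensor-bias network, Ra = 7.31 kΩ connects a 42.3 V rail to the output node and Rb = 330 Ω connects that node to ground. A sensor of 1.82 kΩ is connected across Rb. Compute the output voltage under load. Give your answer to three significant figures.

The load sits in parallel with Rb: Rb‖R_L = (330 × 1820) / (330 + 1820) = 279.3 Ω.
V_out = 42.3 × 279.3 / (7310 + 279.3) = 42.3 × 279.3/7589 = 1.56 V.

V_out ≈ 1.56 V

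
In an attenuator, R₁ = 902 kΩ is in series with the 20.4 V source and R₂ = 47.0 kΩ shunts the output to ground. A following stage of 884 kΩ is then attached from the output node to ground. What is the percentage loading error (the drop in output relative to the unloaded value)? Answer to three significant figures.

4.81 %

The divider's output (Thévenin) resistance is R₁‖R₂ = 44.67 kΩ.
Fractional drop under load = R_th/(R_th + R_L) = 44.67 / (44.67 + 884) = 0.04810.
So the output falls by 4.81 %.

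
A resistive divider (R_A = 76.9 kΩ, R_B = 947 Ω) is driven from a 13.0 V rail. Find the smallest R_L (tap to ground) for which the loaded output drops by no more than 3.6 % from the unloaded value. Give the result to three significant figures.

R_L(min) ≈ 25.1 kΩ

Output resistance R_th = R_A‖R_B = (76900 × 947)/77850 = 935.5 Ω.
The fractional drop is R_th/(R_th + R_L); requiring this ≤ 0.0360 gives R_L ≥ R_th(1/0.0360 − 1) = 935.5 × 26.78 = 25.1 kΩ.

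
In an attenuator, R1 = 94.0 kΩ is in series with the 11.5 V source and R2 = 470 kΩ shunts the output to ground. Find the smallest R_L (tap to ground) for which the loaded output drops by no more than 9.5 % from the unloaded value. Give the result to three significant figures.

R_L(min) ≈ 746 kΩ

Output resistance R_th = R1‖R2 = (94.0 × 470)/564.0 = 78.33 kΩ.
The fractional drop is R_th/(R_th + R_L); requiring this ≤ 0.0950 gives R_L ≥ R_th(1/0.0950 − 1) = 78.33 × 9.526 = 746 kΩ.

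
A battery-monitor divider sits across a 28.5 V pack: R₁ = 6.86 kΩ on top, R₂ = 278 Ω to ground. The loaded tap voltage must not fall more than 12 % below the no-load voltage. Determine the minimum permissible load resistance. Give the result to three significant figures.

R_L(min) ≈ 1.96 kΩ

Output resistance R_th = R₁‖R₂ = (6860 × 278)/7138 = 267.2 Ω.
The fractional drop is R_th/(R_th + R_L); requiring this ≤ 0.120 gives R_L ≥ R_th(1/0.120 − 1) = 267.2 × 7.333 = 1.96 kΩ.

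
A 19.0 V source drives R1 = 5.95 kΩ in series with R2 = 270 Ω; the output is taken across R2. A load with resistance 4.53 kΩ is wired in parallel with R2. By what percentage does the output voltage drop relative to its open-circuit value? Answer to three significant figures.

The divider's output (Thévenin) resistance is R1‖R2 = 258.3 Ω.
Fractional drop under load = R_th/(R_th + R_L) = 258.3 / (258.3 + 4530) = 0.05394.
So the output falls by 5.39 %.

5.39 %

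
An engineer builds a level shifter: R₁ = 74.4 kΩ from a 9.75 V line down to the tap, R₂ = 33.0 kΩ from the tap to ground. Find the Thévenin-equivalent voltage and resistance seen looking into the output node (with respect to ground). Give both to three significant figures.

V_th is the open-circuit tap voltage: 9.75 × 33.0/(74.4 + 33.0) = 3.00 V.
With the supply zeroed, R₁ and R₂ appear in parallel from the tap: R_th = R₁‖R₂ = (74.4 × 33.0)/107.4 = 22.9 kΩ.

V_th = 3.00 V, R_th = 22.9 kΩ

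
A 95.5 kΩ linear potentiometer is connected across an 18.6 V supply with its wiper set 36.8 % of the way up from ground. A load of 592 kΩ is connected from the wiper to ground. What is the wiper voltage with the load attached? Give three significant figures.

V ≈ 6.60 V

The wiper splits the pot into (1−α)R = 60.36 kΩ above and αR = 35.14 kΩ below.
Lower section ‖ load = 33.17 kΩ.
V_wiper = 18.6 × 33.17/(60.36 + 33.17) = 6.60 V.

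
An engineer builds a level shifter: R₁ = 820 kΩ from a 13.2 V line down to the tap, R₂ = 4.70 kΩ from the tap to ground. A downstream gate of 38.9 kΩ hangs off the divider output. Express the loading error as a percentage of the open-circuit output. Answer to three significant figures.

10.7 %

The divider's output (Thévenin) resistance is R₁‖R₂ = 4.673 kΩ.
Fractional drop under load = R_th/(R_th + R_L) = 4.673 / (4.673 + 38.9) = 0.1072.
So the output falls by 10.7 %.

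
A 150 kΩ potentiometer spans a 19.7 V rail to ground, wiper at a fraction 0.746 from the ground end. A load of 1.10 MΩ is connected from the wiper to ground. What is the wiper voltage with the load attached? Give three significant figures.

V ≈ 14.3 V

The wiper splits the pot into (1−α)R = 38.10 kΩ above and αR = 111.9 kΩ below.
Lower section ‖ load = 101.6 kΩ.
V_wiper = 19.7 × 101.6/(38.10 + 101.6) = 14.3 V.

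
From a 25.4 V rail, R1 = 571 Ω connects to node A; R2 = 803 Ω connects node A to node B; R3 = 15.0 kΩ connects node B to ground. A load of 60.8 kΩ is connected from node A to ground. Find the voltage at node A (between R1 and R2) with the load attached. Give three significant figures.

Below node A the series string R2+R3 = 15800 Ω sits in parallel with the 60800 Ω load: 12540 Ω.
V_A = 25.4 × 12540/(571 + 12540) = 24.3 V.

V ≈ 24.3 V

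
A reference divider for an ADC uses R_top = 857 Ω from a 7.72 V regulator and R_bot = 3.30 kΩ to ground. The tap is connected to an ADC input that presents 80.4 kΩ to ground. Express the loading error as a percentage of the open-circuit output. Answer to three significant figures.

0.839 %

The divider's output (Thévenin) resistance is R_top‖R_bot = 680.3 Ω.
Fractional drop under load = R_th/(R_th + R_L) = 680.3 / (680.3 + 80400) = 0.008391.
So the output falls by 0.839 %.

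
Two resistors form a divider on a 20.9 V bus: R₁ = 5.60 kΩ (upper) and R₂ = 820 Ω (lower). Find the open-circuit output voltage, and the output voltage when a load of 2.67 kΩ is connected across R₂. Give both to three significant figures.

Unloaded: 2.67 V; loaded: 2.11 V

Open-circuit: V = 20.9 × 820/(5600 + 820) = 2.67 V.
With the load, R₂ becomes R₂‖R_L = 627.3 Ω, so V = 20.9 × 627.3/6227 = 2.11 V.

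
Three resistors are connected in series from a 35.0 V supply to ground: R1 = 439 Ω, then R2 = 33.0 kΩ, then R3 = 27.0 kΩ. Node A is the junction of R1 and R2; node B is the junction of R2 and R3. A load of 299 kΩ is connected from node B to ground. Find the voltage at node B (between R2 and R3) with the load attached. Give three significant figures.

At node B, R3 is in parallel with the load: R3‖R_L = 24760 Ω.
Below node A the resistance is R2 + (R3‖R_L) = 57760 Ω, so V_A = 35.0 × 57760/58200 = 34.74 V.
Then V_B = V_A × (R3‖R_L)/(R2 + R3‖R_L) = 34.74 × 24760/57760 = 14.9 V.

V ≈ 14.9 V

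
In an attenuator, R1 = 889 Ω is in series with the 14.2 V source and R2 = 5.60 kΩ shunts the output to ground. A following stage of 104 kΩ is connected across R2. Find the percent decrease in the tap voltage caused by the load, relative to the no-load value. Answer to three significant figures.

0.732 %

The divider's output (Thévenin) resistance is R1‖R2 = 767.2 Ω.
Fractional drop under load = R_th/(R_th + R_L) = 767.2 / (767.2 + 104000) = 0.007323.
So the output falls by 0.732 %.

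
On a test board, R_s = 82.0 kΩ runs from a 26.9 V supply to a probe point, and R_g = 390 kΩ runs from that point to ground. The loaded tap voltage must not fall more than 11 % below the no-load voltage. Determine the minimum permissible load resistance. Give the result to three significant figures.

R_L(min) ≈ 548 kΩ

Output resistance R_th = R_s‖R_g = (82.0 × 390)/472.0 = 67.75 kΩ.
The fractional drop is R_th/(R_th + R_L); requiring this ≤ 0.110 gives R_L ≥ R_th(1/0.110 − 1) = 67.75 × 8.091 = 548 kΩ.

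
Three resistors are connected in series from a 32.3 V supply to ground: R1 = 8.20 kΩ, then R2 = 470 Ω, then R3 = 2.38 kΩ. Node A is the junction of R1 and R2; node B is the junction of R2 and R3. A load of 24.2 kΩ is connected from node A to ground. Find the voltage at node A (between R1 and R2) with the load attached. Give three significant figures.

Below node A the series string R2+R3 = 2850 Ω sits in parallel with the 24200 Ω load: 2550 Ω.
V_A = 32.3 × 2550/(8200 + 2550) = 7.66 V.

V ≈ 7.66 V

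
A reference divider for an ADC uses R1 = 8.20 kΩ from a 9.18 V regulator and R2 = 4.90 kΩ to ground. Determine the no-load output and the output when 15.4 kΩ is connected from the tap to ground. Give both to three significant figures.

Unloaded: 3.43 V; loaded: 2.86 V

Open-circuit: V = 9.18 × 4.90/(8.20 + 4.90) = 3.43 V.
With the load, R2 becomes R2‖R_L = 3.717 kΩ, so V = 9.18 × 3.717/11.92 = 2.86 V.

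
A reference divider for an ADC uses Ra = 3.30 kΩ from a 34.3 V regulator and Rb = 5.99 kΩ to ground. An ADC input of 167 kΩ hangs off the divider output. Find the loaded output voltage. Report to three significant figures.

V_out ≈ 21.8 V

The load sits in parallel with Rb: Rb‖R_L = (5.99 × 167) / (5.99 + 167) = 5.783 kΩ.
V_out = 34.3 × 5.783 / (3.30 + 5.783) = 34.3 × 5.783/9.083 = 21.8 V.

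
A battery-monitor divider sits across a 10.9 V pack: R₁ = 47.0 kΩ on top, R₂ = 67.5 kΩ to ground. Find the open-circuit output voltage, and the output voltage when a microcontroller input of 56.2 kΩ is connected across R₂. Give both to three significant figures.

Open-circuit: V = 10.9 × 67.5/(47.0 + 67.5) = 6.43 V.
With the load, R₂ becomes R₂‖R_L = 30.67 kΩ, so V = 10.9 × 30.67/77.67 = 4.30 V.

Unloaded: 6.43 V; loaded: 4.30 V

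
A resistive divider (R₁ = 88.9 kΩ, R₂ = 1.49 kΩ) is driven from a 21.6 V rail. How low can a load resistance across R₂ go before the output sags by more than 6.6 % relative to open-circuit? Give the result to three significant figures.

R_L(min) ≈ 20.7 kΩ

Output resistance R_th = R₁‖R₂ = (88.9 × 1.49)/90.39 = 1.465 kΩ.
The fractional drop is R_th/(R_th + R_L); requiring this ≤ 0.0660 gives R_L ≥ R_th(1/0.0660 − 1) = 1.465 × 14.15 = 20.7 kΩ.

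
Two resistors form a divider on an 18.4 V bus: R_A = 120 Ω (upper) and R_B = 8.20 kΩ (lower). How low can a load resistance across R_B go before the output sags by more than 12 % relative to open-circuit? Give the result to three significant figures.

Output resistance R_th = R_A‖R_B = (120 × 8200)/8320 = 118.3 Ω.
The fractional drop is R_th/(R_th + R_L); requiring this ≤ 0.120 gives R_L ≥ R_th(1/0.120 − 1) = 118.3 × 7.333 = 867 Ω.

R_L(min) ≈ 867 Ω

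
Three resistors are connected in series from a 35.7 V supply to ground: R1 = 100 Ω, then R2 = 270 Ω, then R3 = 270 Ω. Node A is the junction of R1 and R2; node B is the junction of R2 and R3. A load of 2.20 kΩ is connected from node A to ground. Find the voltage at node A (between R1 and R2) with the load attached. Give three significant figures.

V ≈ 29.0 V

Below node A the series string R2+R3 = 540.0 Ω sits in parallel with the 2200 Ω load: 433.6 Ω.
V_A = 35.7 × 433.6/(100 + 433.6) = 29.0 V.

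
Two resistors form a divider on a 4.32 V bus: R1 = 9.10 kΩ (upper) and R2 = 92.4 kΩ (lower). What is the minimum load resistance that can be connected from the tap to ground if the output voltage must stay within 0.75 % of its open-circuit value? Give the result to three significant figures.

R_L(min) ≈ 1.10 MΩ

Output resistance R_th = R1‖R2 = (9.10 × 92.4)/101.5 = 8.284 kΩ.
The fractional drop is R_th/(R_th + R_L); requiring this ≤ 0.00750 gives R_L ≥ R_th(1/0.00750 − 1) = 8.284 × 132.3 = 1.10 MΩ.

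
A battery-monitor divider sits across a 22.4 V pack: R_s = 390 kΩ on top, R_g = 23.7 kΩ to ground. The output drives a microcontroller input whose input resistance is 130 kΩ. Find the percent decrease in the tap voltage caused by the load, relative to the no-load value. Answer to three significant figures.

14.7 %

Unloaded V = 22.4 × 23.7/413.7 = 1.2832 V.
Loaded: R_g‖R_L = 20.05 kΩ, giving V = 22.4 × 20.05/410.0 = 1.0950 V.
Drop = (1.2832 − 1.0950) / 1.2832 = 14.7 %.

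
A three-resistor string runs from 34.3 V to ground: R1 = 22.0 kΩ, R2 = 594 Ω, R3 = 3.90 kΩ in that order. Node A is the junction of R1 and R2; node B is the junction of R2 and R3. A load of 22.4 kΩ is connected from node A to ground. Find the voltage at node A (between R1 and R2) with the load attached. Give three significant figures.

Below node A the series string R2+R3 = 4494 Ω sits in parallel with the 22400 Ω load: 3743 Ω.
V_A = 34.3 × 3743/(22000 + 3743) = 4.99 V.

V ≈ 4.99 V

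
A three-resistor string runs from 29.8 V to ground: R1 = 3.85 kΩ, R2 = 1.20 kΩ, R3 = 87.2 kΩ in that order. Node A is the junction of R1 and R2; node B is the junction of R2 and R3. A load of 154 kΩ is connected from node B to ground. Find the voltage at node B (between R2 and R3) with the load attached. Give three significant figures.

At node B, R3 is in parallel with the load: R3‖R_L = 55.67 kΩ.
Below node A the resistance is R2 + (R3‖R_L) = 56.87 kΩ, so V_A = 29.8 × 56.87/60.72 = 27.91 V.
Then V_B = V_A × (R3‖R_L)/(R2 + R3‖R_L) = 27.91 × 55.67/56.87 = 27.3 V.

V ≈ 27.3 V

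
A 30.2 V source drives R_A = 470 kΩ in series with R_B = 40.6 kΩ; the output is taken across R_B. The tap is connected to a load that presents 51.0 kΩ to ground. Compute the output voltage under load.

V_out ≈ 1.39 V

The load sits in parallel with R_B: R_B‖R_L = (40.6 × 51.0) / (40.6 + 51.0) = 22.60 kΩ.
V_out = 30.2 × 22.60 / (470 + 22.60) = 30.2 × 22.60/492.6 = 1.39 V.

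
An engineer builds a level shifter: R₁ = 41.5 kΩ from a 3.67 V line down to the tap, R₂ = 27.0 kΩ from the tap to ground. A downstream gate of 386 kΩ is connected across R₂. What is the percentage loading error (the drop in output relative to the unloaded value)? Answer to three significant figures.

The divider's output (Thévenin) resistance is R₁‖R₂ = 16.36 kΩ.
Fractional drop under load = R_th/(R_th + R_L) = 16.36 / (16.36 + 386) = 0.04065.
So the output falls by 4.07 %.

4.07 %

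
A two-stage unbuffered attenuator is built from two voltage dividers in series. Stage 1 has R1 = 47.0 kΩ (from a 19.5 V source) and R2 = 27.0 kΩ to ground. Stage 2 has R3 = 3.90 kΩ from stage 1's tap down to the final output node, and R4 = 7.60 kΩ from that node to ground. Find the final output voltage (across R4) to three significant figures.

V_out ≈ 1.89 V

Stage 2 presents R3+R4 = 11.50 kΩ as a load on stage 1's tap.
Stage 1's lower leg becomes R2‖(R3+R4) = 8.065 kΩ, so V_mid = 19.5 × 8.065/55.06 = 2.856 V.
Stage 2 is itself unloaded: V_out = V_mid × R4/(R3+R4) = 2.856 × 7.60/11.50 = 1.89 V.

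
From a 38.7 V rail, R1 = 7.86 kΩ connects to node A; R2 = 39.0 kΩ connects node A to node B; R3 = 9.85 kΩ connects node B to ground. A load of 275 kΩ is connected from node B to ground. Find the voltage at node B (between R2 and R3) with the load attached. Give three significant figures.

V ≈ 6.53 V

At node B, R3 is in parallel with the load: R3‖R_L = 9.509 kΩ.
Below node A the resistance is R2 + (R3‖R_L) = 48.51 kΩ, so V_A = 38.7 × 48.51/56.37 = 33.30 V.
Then V_B = V_A × (R3‖R_L)/(R2 + R3‖R_L) = 33.30 × 9.509/48.51 = 6.53 V.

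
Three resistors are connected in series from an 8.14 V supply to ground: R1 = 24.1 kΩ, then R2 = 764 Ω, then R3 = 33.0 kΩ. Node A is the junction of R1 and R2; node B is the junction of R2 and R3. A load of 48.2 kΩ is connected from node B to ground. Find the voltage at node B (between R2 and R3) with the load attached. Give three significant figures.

V ≈ 3.59 V

At node B, R3 is in parallel with the load: R3‖R_L = 19590 Ω.
Below node A the resistance is R2 + (R3‖R_L) = 20350 Ω, so V_A = 8.14 × 20350/44450 = 3.727 V.
Then V_B = V_A × (R3‖R_L)/(R2 + R3‖R_L) = 3.727 × 19590/20350 = 3.59 V.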